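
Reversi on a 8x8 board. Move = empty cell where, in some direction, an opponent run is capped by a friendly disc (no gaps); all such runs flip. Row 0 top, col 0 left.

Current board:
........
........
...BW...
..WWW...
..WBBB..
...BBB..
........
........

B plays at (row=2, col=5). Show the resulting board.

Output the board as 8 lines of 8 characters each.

Answer: ........
........
...BBB..
..WWB...
..WBBB..
...BBB..
........
........

Derivation:
Place B at (2,5); scan 8 dirs for brackets.
Dir NW: first cell '.' (not opp) -> no flip
Dir N: first cell '.' (not opp) -> no flip
Dir NE: first cell '.' (not opp) -> no flip
Dir W: opp run (2,4) capped by B -> flip
Dir E: first cell '.' (not opp) -> no flip
Dir SW: opp run (3,4) capped by B -> flip
Dir S: first cell '.' (not opp) -> no flip
Dir SE: first cell '.' (not opp) -> no flip
All flips: (2,4) (3,4)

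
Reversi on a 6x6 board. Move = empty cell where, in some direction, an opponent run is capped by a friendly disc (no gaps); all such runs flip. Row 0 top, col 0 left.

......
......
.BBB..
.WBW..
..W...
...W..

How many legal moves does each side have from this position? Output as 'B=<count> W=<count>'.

Answer: B=7 W=3

Derivation:
-- B to move --
(2,0): no bracket -> illegal
(2,4): no bracket -> illegal
(3,0): flips 1 -> legal
(3,4): flips 1 -> legal
(4,0): flips 1 -> legal
(4,1): flips 1 -> legal
(4,3): flips 1 -> legal
(4,4): flips 1 -> legal
(5,1): no bracket -> illegal
(5,2): flips 1 -> legal
(5,4): no bracket -> illegal
B mobility = 7
-- W to move --
(1,0): no bracket -> illegal
(1,1): flips 2 -> legal
(1,2): flips 2 -> legal
(1,3): flips 2 -> legal
(1,4): no bracket -> illegal
(2,0): no bracket -> illegal
(2,4): no bracket -> illegal
(3,0): no bracket -> illegal
(3,4): no bracket -> illegal
(4,1): no bracket -> illegal
(4,3): no bracket -> illegal
W mobility = 3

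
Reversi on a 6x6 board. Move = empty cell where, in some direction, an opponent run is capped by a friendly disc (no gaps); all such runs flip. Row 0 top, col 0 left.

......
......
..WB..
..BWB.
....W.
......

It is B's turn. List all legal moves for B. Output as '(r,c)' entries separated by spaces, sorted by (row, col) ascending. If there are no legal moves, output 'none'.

Answer: (1,2) (2,1) (4,3) (5,4)

Derivation:
(1,1): no bracket -> illegal
(1,2): flips 1 -> legal
(1,3): no bracket -> illegal
(2,1): flips 1 -> legal
(2,4): no bracket -> illegal
(3,1): no bracket -> illegal
(3,5): no bracket -> illegal
(4,2): no bracket -> illegal
(4,3): flips 1 -> legal
(4,5): no bracket -> illegal
(5,3): no bracket -> illegal
(5,4): flips 1 -> legal
(5,5): no bracket -> illegal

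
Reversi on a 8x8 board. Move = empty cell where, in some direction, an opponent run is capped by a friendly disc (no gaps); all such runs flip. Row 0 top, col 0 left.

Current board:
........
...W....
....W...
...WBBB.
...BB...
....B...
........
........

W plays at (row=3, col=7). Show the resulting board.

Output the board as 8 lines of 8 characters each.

Place W at (3,7); scan 8 dirs for brackets.
Dir NW: first cell '.' (not opp) -> no flip
Dir N: first cell '.' (not opp) -> no flip
Dir NE: edge -> no flip
Dir W: opp run (3,6) (3,5) (3,4) capped by W -> flip
Dir E: edge -> no flip
Dir SW: first cell '.' (not opp) -> no flip
Dir S: first cell '.' (not opp) -> no flip
Dir SE: edge -> no flip
All flips: (3,4) (3,5) (3,6)

Answer: ........
...W....
....W...
...WWWWW
...BB...
....B...
........
........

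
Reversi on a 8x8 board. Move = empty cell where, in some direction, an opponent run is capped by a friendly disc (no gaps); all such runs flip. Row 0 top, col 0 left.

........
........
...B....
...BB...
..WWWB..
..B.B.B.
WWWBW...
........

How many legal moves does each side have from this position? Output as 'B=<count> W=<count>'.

-- B to move --
(3,1): no bracket -> illegal
(3,2): flips 2 -> legal
(3,5): no bracket -> illegal
(4,1): flips 3 -> legal
(5,0): no bracket -> illegal
(5,1): flips 1 -> legal
(5,3): flips 1 -> legal
(5,5): flips 1 -> legal
(6,5): flips 1 -> legal
(7,0): flips 1 -> legal
(7,1): no bracket -> illegal
(7,2): flips 1 -> legal
(7,3): no bracket -> illegal
(7,4): flips 1 -> legal
(7,5): no bracket -> illegal
B mobility = 9
-- W to move --
(1,2): no bracket -> illegal
(1,3): flips 2 -> legal
(1,4): no bracket -> illegal
(2,2): flips 1 -> legal
(2,4): flips 2 -> legal
(2,5): flips 1 -> legal
(3,2): no bracket -> illegal
(3,5): no bracket -> illegal
(3,6): no bracket -> illegal
(4,1): no bracket -> illegal
(4,6): flips 1 -> legal
(4,7): no bracket -> illegal
(5,1): no bracket -> illegal
(5,3): no bracket -> illegal
(5,5): no bracket -> illegal
(5,7): no bracket -> illegal
(6,5): flips 1 -> legal
(6,6): no bracket -> illegal
(6,7): no bracket -> illegal
(7,2): no bracket -> illegal
(7,3): no bracket -> illegal
(7,4): no bracket -> illegal
W mobility = 6

Answer: B=9 W=6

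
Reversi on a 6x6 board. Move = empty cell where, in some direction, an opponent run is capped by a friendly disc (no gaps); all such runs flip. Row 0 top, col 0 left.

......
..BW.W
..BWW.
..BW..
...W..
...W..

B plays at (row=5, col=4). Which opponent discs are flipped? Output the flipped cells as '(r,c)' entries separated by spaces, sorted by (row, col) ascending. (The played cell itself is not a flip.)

Answer: (4,3)

Derivation:
Dir NW: opp run (4,3) capped by B -> flip
Dir N: first cell '.' (not opp) -> no flip
Dir NE: first cell '.' (not opp) -> no flip
Dir W: opp run (5,3), next='.' -> no flip
Dir E: first cell '.' (not opp) -> no flip
Dir SW: edge -> no flip
Dir S: edge -> no flip
Dir SE: edge -> no flip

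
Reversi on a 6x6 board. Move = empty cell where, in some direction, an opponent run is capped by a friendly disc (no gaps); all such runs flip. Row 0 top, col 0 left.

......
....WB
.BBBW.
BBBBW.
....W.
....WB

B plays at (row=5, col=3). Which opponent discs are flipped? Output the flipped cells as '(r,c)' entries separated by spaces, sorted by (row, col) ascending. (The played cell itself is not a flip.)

Dir NW: first cell '.' (not opp) -> no flip
Dir N: first cell '.' (not opp) -> no flip
Dir NE: opp run (4,4), next='.' -> no flip
Dir W: first cell '.' (not opp) -> no flip
Dir E: opp run (5,4) capped by B -> flip
Dir SW: edge -> no flip
Dir S: edge -> no flip
Dir SE: edge -> no flip

Answer: (5,4)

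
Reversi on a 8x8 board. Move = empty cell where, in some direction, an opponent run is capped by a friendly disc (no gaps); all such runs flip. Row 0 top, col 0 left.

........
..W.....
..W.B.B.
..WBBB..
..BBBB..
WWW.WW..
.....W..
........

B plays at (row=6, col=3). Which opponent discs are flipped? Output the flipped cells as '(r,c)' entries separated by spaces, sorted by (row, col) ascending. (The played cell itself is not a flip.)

Dir NW: opp run (5,2), next='.' -> no flip
Dir N: first cell '.' (not opp) -> no flip
Dir NE: opp run (5,4) capped by B -> flip
Dir W: first cell '.' (not opp) -> no flip
Dir E: first cell '.' (not opp) -> no flip
Dir SW: first cell '.' (not opp) -> no flip
Dir S: first cell '.' (not opp) -> no flip
Dir SE: first cell '.' (not opp) -> no flip

Answer: (5,4)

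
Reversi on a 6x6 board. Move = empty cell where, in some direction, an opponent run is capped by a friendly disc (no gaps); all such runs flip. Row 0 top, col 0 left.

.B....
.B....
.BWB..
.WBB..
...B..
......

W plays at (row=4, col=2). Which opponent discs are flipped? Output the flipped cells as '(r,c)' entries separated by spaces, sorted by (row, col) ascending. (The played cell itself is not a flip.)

Dir NW: first cell 'W' (not opp) -> no flip
Dir N: opp run (3,2) capped by W -> flip
Dir NE: opp run (3,3), next='.' -> no flip
Dir W: first cell '.' (not opp) -> no flip
Dir E: opp run (4,3), next='.' -> no flip
Dir SW: first cell '.' (not opp) -> no flip
Dir S: first cell '.' (not opp) -> no flip
Dir SE: first cell '.' (not opp) -> no flip

Answer: (3,2)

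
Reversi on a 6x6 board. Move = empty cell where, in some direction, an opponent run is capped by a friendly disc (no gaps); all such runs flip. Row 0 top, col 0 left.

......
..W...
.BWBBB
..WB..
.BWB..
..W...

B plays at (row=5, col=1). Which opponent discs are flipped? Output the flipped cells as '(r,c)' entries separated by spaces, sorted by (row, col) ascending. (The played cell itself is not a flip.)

Answer: (4,2)

Derivation:
Dir NW: first cell '.' (not opp) -> no flip
Dir N: first cell 'B' (not opp) -> no flip
Dir NE: opp run (4,2) capped by B -> flip
Dir W: first cell '.' (not opp) -> no flip
Dir E: opp run (5,2), next='.' -> no flip
Dir SW: edge -> no flip
Dir S: edge -> no flip
Dir SE: edge -> no flip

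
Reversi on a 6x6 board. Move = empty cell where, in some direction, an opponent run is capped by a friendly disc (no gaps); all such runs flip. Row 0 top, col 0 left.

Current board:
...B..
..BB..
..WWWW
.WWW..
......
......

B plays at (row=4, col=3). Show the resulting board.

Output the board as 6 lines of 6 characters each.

Answer: ...B..
..BB..
..WBWW
.WWB..
...B..
......

Derivation:
Place B at (4,3); scan 8 dirs for brackets.
Dir NW: opp run (3,2), next='.' -> no flip
Dir N: opp run (3,3) (2,3) capped by B -> flip
Dir NE: first cell '.' (not opp) -> no flip
Dir W: first cell '.' (not opp) -> no flip
Dir E: first cell '.' (not opp) -> no flip
Dir SW: first cell '.' (not opp) -> no flip
Dir S: first cell '.' (not opp) -> no flip
Dir SE: first cell '.' (not opp) -> no flip
All flips: (2,3) (3,3)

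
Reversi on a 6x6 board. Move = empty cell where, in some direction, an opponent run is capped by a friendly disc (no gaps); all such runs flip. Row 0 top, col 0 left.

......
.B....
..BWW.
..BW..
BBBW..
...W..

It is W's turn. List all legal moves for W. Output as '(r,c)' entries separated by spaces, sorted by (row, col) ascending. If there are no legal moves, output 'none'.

(0,0): flips 2 -> legal
(0,1): no bracket -> illegal
(0,2): no bracket -> illegal
(1,0): no bracket -> illegal
(1,2): no bracket -> illegal
(1,3): no bracket -> illegal
(2,0): no bracket -> illegal
(2,1): flips 2 -> legal
(3,0): no bracket -> illegal
(3,1): flips 2 -> legal
(5,0): flips 2 -> legal
(5,1): flips 1 -> legal
(5,2): no bracket -> illegal

Answer: (0,0) (2,1) (3,1) (5,0) (5,1)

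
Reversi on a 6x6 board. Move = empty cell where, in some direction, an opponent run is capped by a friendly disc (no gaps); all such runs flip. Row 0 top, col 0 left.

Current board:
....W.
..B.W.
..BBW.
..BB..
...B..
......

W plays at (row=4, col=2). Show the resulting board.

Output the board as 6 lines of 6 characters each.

Place W at (4,2); scan 8 dirs for brackets.
Dir NW: first cell '.' (not opp) -> no flip
Dir N: opp run (3,2) (2,2) (1,2), next='.' -> no flip
Dir NE: opp run (3,3) capped by W -> flip
Dir W: first cell '.' (not opp) -> no flip
Dir E: opp run (4,3), next='.' -> no flip
Dir SW: first cell '.' (not opp) -> no flip
Dir S: first cell '.' (not opp) -> no flip
Dir SE: first cell '.' (not opp) -> no flip
All flips: (3,3)

Answer: ....W.
..B.W.
..BBW.
..BW..
..WB..
......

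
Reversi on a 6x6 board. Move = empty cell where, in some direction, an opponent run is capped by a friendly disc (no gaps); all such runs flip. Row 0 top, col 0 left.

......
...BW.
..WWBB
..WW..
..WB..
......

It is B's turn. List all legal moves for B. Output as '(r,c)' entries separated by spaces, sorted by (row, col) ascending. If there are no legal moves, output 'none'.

Answer: (0,3) (0,4) (1,5) (2,1) (3,1) (4,1) (5,1)

Derivation:
(0,3): flips 1 -> legal
(0,4): flips 1 -> legal
(0,5): no bracket -> illegal
(1,1): no bracket -> illegal
(1,2): no bracket -> illegal
(1,5): flips 1 -> legal
(2,1): flips 3 -> legal
(3,1): flips 1 -> legal
(3,4): no bracket -> illegal
(4,1): flips 1 -> legal
(4,4): no bracket -> illegal
(5,1): flips 2 -> legal
(5,2): no bracket -> illegal
(5,3): no bracket -> illegal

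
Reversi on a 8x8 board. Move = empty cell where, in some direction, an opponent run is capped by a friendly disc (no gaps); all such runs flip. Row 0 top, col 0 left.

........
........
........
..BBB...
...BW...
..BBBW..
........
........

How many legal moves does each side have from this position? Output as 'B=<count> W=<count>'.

Answer: B=4 W=6

Derivation:
-- B to move --
(3,5): flips 1 -> legal
(4,5): flips 1 -> legal
(4,6): no bracket -> illegal
(5,6): flips 1 -> legal
(6,4): no bracket -> illegal
(6,5): no bracket -> illegal
(6,6): flips 2 -> legal
B mobility = 4
-- W to move --
(2,1): no bracket -> illegal
(2,2): flips 1 -> legal
(2,3): no bracket -> illegal
(2,4): flips 1 -> legal
(2,5): no bracket -> illegal
(3,1): no bracket -> illegal
(3,5): no bracket -> illegal
(4,1): no bracket -> illegal
(4,2): flips 1 -> legal
(4,5): no bracket -> illegal
(5,1): flips 3 -> legal
(6,1): no bracket -> illegal
(6,2): flips 1 -> legal
(6,3): no bracket -> illegal
(6,4): flips 1 -> legal
(6,5): no bracket -> illegal
W mobility = 6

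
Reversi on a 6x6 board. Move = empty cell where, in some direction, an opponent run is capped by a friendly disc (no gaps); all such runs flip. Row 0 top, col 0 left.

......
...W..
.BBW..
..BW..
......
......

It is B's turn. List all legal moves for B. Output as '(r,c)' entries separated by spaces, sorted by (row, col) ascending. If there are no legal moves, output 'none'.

Answer: (0,4) (1,4) (2,4) (3,4) (4,4)

Derivation:
(0,2): no bracket -> illegal
(0,3): no bracket -> illegal
(0,4): flips 1 -> legal
(1,2): no bracket -> illegal
(1,4): flips 1 -> legal
(2,4): flips 1 -> legal
(3,4): flips 1 -> legal
(4,2): no bracket -> illegal
(4,3): no bracket -> illegal
(4,4): flips 1 -> legal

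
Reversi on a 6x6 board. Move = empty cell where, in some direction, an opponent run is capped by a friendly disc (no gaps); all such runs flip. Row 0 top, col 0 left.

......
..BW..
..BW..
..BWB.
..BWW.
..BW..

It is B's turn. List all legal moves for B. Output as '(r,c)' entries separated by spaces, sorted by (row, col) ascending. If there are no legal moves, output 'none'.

Answer: (0,4) (1,4) (2,4) (4,5) (5,4) (5,5)

Derivation:
(0,2): no bracket -> illegal
(0,3): no bracket -> illegal
(0,4): flips 1 -> legal
(1,4): flips 2 -> legal
(2,4): flips 2 -> legal
(3,5): no bracket -> illegal
(4,5): flips 2 -> legal
(5,4): flips 3 -> legal
(5,5): flips 2 -> legal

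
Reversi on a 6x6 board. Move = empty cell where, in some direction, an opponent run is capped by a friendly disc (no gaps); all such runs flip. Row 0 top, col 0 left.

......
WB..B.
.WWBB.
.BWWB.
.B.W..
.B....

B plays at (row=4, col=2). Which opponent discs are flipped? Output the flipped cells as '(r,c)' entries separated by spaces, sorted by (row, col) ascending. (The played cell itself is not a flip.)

Answer: (3,3)

Derivation:
Dir NW: first cell 'B' (not opp) -> no flip
Dir N: opp run (3,2) (2,2), next='.' -> no flip
Dir NE: opp run (3,3) capped by B -> flip
Dir W: first cell 'B' (not opp) -> no flip
Dir E: opp run (4,3), next='.' -> no flip
Dir SW: first cell 'B' (not opp) -> no flip
Dir S: first cell '.' (not opp) -> no flip
Dir SE: first cell '.' (not opp) -> no flip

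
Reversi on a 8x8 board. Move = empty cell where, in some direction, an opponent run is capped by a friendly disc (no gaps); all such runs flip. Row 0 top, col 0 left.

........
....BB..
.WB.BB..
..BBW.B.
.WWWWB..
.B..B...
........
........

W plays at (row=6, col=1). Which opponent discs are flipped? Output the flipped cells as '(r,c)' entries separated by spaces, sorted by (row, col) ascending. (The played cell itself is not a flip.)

Answer: (5,1)

Derivation:
Dir NW: first cell '.' (not opp) -> no flip
Dir N: opp run (5,1) capped by W -> flip
Dir NE: first cell '.' (not opp) -> no flip
Dir W: first cell '.' (not opp) -> no flip
Dir E: first cell '.' (not opp) -> no flip
Dir SW: first cell '.' (not opp) -> no flip
Dir S: first cell '.' (not opp) -> no flip
Dir SE: first cell '.' (not opp) -> no flip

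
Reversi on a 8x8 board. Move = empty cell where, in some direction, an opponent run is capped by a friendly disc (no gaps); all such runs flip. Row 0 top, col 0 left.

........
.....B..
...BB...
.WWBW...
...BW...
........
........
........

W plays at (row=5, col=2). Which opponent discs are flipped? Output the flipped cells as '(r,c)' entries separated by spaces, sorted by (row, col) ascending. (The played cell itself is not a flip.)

Answer: (4,3)

Derivation:
Dir NW: first cell '.' (not opp) -> no flip
Dir N: first cell '.' (not opp) -> no flip
Dir NE: opp run (4,3) capped by W -> flip
Dir W: first cell '.' (not opp) -> no flip
Dir E: first cell '.' (not opp) -> no flip
Dir SW: first cell '.' (not opp) -> no flip
Dir S: first cell '.' (not opp) -> no flip
Dir SE: first cell '.' (not opp) -> no flip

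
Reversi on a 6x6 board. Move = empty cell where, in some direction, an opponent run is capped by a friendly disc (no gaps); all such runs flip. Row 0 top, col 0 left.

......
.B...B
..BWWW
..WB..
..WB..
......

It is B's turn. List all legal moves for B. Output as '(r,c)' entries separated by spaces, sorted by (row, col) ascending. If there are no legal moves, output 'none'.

(1,2): no bracket -> illegal
(1,3): flips 1 -> legal
(1,4): no bracket -> illegal
(2,1): flips 1 -> legal
(3,1): flips 1 -> legal
(3,4): no bracket -> illegal
(3,5): flips 1 -> legal
(4,1): flips 1 -> legal
(5,1): flips 1 -> legal
(5,2): flips 2 -> legal
(5,3): no bracket -> illegal

Answer: (1,3) (2,1) (3,1) (3,5) (4,1) (5,1) (5,2)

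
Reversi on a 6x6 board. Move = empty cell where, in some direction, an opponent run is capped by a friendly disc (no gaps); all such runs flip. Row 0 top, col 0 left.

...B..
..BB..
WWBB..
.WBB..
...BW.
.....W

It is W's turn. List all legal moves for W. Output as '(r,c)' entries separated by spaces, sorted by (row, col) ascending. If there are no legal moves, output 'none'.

Answer: (0,4) (1,1) (2,4) (3,4) (4,2) (5,4)

Derivation:
(0,1): no bracket -> illegal
(0,2): no bracket -> illegal
(0,4): flips 2 -> legal
(1,1): flips 2 -> legal
(1,4): no bracket -> illegal
(2,4): flips 2 -> legal
(3,4): flips 2 -> legal
(4,1): no bracket -> illegal
(4,2): flips 1 -> legal
(5,2): no bracket -> illegal
(5,3): no bracket -> illegal
(5,4): flips 2 -> legal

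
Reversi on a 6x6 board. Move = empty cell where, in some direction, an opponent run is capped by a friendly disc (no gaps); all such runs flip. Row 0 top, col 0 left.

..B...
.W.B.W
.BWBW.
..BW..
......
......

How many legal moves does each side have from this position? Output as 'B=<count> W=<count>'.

-- B to move --
(0,0): no bracket -> illegal
(0,1): flips 1 -> legal
(0,4): no bracket -> illegal
(0,5): no bracket -> illegal
(1,0): no bracket -> illegal
(1,2): flips 1 -> legal
(1,4): no bracket -> illegal
(2,0): flips 1 -> legal
(2,5): flips 1 -> legal
(3,1): flips 1 -> legal
(3,4): flips 1 -> legal
(3,5): flips 1 -> legal
(4,2): no bracket -> illegal
(4,3): flips 1 -> legal
(4,4): no bracket -> illegal
B mobility = 8
-- W to move --
(0,1): no bracket -> illegal
(0,3): flips 2 -> legal
(0,4): flips 1 -> legal
(1,0): no bracket -> illegal
(1,2): no bracket -> illegal
(1,4): no bracket -> illegal
(2,0): flips 1 -> legal
(3,0): no bracket -> illegal
(3,1): flips 2 -> legal
(3,4): no bracket -> illegal
(4,1): no bracket -> illegal
(4,2): flips 1 -> legal
(4,3): no bracket -> illegal
W mobility = 5

Answer: B=8 W=5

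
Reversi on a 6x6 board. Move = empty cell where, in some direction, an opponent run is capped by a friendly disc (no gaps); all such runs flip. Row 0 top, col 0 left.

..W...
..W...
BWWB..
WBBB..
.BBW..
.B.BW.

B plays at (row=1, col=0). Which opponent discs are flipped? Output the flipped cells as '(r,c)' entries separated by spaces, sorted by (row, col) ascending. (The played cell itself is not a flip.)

Dir NW: edge -> no flip
Dir N: first cell '.' (not opp) -> no flip
Dir NE: first cell '.' (not opp) -> no flip
Dir W: edge -> no flip
Dir E: first cell '.' (not opp) -> no flip
Dir SW: edge -> no flip
Dir S: first cell 'B' (not opp) -> no flip
Dir SE: opp run (2,1) capped by B -> flip

Answer: (2,1)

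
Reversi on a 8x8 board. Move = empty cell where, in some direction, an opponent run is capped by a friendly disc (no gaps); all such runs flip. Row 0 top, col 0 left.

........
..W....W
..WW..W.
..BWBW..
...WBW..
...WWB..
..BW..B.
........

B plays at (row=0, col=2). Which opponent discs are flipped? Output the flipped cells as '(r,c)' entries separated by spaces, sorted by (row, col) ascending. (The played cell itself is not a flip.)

Answer: (1,2) (2,2)

Derivation:
Dir NW: edge -> no flip
Dir N: edge -> no flip
Dir NE: edge -> no flip
Dir W: first cell '.' (not opp) -> no flip
Dir E: first cell '.' (not opp) -> no flip
Dir SW: first cell '.' (not opp) -> no flip
Dir S: opp run (1,2) (2,2) capped by B -> flip
Dir SE: first cell '.' (not opp) -> no flip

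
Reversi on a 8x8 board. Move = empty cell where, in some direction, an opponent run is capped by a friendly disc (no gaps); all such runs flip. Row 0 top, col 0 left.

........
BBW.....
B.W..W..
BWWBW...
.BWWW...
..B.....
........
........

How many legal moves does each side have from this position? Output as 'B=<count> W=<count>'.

-- B to move --
(0,1): no bracket -> illegal
(0,2): flips 4 -> legal
(0,3): no bracket -> illegal
(1,3): flips 1 -> legal
(1,4): no bracket -> illegal
(1,5): no bracket -> illegal
(1,6): flips 3 -> legal
(2,1): flips 1 -> legal
(2,3): flips 1 -> legal
(2,4): no bracket -> illegal
(2,6): no bracket -> illegal
(3,5): flips 1 -> legal
(3,6): no bracket -> illegal
(4,0): no bracket -> illegal
(4,5): flips 3 -> legal
(5,1): flips 1 -> legal
(5,3): flips 3 -> legal
(5,4): no bracket -> illegal
(5,5): flips 1 -> legal
B mobility = 10
-- W to move --
(0,0): flips 1 -> legal
(0,1): no bracket -> illegal
(0,2): no bracket -> illegal
(2,1): no bracket -> illegal
(2,3): flips 1 -> legal
(2,4): flips 1 -> legal
(4,0): flips 1 -> legal
(5,0): flips 1 -> legal
(5,1): flips 1 -> legal
(5,3): no bracket -> illegal
(6,1): flips 1 -> legal
(6,2): flips 1 -> legal
(6,3): no bracket -> illegal
W mobility = 8

Answer: B=10 W=8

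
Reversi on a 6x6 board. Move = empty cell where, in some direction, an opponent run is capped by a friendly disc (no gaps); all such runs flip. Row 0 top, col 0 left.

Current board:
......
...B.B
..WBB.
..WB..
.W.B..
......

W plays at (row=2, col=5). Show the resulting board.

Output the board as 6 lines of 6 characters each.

Answer: ......
...B.B
..WWWW
..WB..
.W.B..
......

Derivation:
Place W at (2,5); scan 8 dirs for brackets.
Dir NW: first cell '.' (not opp) -> no flip
Dir N: opp run (1,5), next='.' -> no flip
Dir NE: edge -> no flip
Dir W: opp run (2,4) (2,3) capped by W -> flip
Dir E: edge -> no flip
Dir SW: first cell '.' (not opp) -> no flip
Dir S: first cell '.' (not opp) -> no flip
Dir SE: edge -> no flip
All flips: (2,3) (2,4)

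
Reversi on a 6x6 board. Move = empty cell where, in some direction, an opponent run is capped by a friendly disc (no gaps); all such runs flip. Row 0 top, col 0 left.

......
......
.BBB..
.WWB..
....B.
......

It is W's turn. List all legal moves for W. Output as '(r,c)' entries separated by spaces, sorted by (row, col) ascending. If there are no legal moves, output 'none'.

Answer: (1,0) (1,1) (1,2) (1,3) (1,4) (3,4)

Derivation:
(1,0): flips 1 -> legal
(1,1): flips 1 -> legal
(1,2): flips 1 -> legal
(1,3): flips 1 -> legal
(1,4): flips 1 -> legal
(2,0): no bracket -> illegal
(2,4): no bracket -> illegal
(3,0): no bracket -> illegal
(3,4): flips 1 -> legal
(3,5): no bracket -> illegal
(4,2): no bracket -> illegal
(4,3): no bracket -> illegal
(4,5): no bracket -> illegal
(5,3): no bracket -> illegal
(5,4): no bracket -> illegal
(5,5): no bracket -> illegal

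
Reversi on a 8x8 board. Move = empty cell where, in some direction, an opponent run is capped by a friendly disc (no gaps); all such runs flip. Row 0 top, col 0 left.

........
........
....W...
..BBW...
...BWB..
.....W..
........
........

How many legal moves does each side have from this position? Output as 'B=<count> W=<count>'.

-- B to move --
(1,3): no bracket -> illegal
(1,4): no bracket -> illegal
(1,5): flips 1 -> legal
(2,3): flips 1 -> legal
(2,5): flips 1 -> legal
(3,5): flips 1 -> legal
(4,6): no bracket -> illegal
(5,3): no bracket -> illegal
(5,4): no bracket -> illegal
(5,6): no bracket -> illegal
(6,4): no bracket -> illegal
(6,5): flips 1 -> legal
(6,6): flips 2 -> legal
B mobility = 6
-- W to move --
(2,1): no bracket -> illegal
(2,2): flips 1 -> legal
(2,3): no bracket -> illegal
(3,1): flips 2 -> legal
(3,5): flips 1 -> legal
(3,6): no bracket -> illegal
(4,1): no bracket -> illegal
(4,2): flips 2 -> legal
(4,6): flips 1 -> legal
(5,2): flips 1 -> legal
(5,3): no bracket -> illegal
(5,4): no bracket -> illegal
(5,6): flips 1 -> legal
W mobility = 7

Answer: B=6 W=7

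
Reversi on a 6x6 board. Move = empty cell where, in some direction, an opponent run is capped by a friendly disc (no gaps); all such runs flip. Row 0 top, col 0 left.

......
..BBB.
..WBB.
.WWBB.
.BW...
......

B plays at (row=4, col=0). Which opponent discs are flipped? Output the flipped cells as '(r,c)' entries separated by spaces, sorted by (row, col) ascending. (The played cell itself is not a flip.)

Answer: (2,2) (3,1)

Derivation:
Dir NW: edge -> no flip
Dir N: first cell '.' (not opp) -> no flip
Dir NE: opp run (3,1) (2,2) capped by B -> flip
Dir W: edge -> no flip
Dir E: first cell 'B' (not opp) -> no flip
Dir SW: edge -> no flip
Dir S: first cell '.' (not opp) -> no flip
Dir SE: first cell '.' (not opp) -> no flip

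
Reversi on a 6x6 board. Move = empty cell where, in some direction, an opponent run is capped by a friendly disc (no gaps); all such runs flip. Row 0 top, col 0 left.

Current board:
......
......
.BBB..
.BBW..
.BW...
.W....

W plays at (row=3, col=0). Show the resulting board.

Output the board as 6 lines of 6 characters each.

Answer: ......
......
.BBB..
WWWW..
.BW...
.W....

Derivation:
Place W at (3,0); scan 8 dirs for brackets.
Dir NW: edge -> no flip
Dir N: first cell '.' (not opp) -> no flip
Dir NE: opp run (2,1), next='.' -> no flip
Dir W: edge -> no flip
Dir E: opp run (3,1) (3,2) capped by W -> flip
Dir SW: edge -> no flip
Dir S: first cell '.' (not opp) -> no flip
Dir SE: opp run (4,1), next='.' -> no flip
All flips: (3,1) (3,2)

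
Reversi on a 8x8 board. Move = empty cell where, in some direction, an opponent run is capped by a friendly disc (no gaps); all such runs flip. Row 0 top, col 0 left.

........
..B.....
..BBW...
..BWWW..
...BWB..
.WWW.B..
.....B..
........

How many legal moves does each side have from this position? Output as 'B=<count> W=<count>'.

-- B to move --
(1,3): no bracket -> illegal
(1,4): no bracket -> illegal
(1,5): no bracket -> illegal
(2,5): flips 3 -> legal
(2,6): no bracket -> illegal
(3,6): flips 3 -> legal
(4,0): no bracket -> illegal
(4,1): no bracket -> illegal
(4,2): no bracket -> illegal
(4,6): no bracket -> illegal
(5,0): no bracket -> illegal
(5,4): no bracket -> illegal
(6,0): no bracket -> illegal
(6,1): flips 1 -> legal
(6,2): no bracket -> illegal
(6,3): flips 1 -> legal
(6,4): no bracket -> illegal
B mobility = 4
-- W to move --
(0,1): flips 2 -> legal
(0,2): no bracket -> illegal
(0,3): no bracket -> illegal
(1,1): flips 1 -> legal
(1,3): flips 1 -> legal
(1,4): no bracket -> illegal
(2,1): flips 2 -> legal
(3,1): flips 1 -> legal
(3,6): no bracket -> illegal
(4,1): no bracket -> illegal
(4,2): flips 1 -> legal
(4,6): flips 1 -> legal
(5,4): no bracket -> illegal
(5,6): flips 1 -> legal
(6,4): no bracket -> illegal
(6,6): flips 1 -> legal
(7,4): no bracket -> illegal
(7,5): flips 3 -> legal
(7,6): no bracket -> illegal
W mobility = 10

Answer: B=4 W=10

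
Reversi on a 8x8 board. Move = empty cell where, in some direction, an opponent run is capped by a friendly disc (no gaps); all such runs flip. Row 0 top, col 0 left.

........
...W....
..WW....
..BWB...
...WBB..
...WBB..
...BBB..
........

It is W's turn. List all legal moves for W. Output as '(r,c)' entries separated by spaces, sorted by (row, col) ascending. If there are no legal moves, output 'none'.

Answer: (2,1) (2,5) (3,1) (3,5) (4,1) (4,2) (4,6) (5,6) (6,6) (7,3) (7,5) (7,6)

Derivation:
(2,1): flips 1 -> legal
(2,4): no bracket -> illegal
(2,5): flips 1 -> legal
(3,1): flips 1 -> legal
(3,5): flips 2 -> legal
(3,6): no bracket -> illegal
(4,1): flips 1 -> legal
(4,2): flips 1 -> legal
(4,6): flips 2 -> legal
(5,2): no bracket -> illegal
(5,6): flips 4 -> legal
(6,2): no bracket -> illegal
(6,6): flips 2 -> legal
(7,2): no bracket -> illegal
(7,3): flips 1 -> legal
(7,4): no bracket -> illegal
(7,5): flips 1 -> legal
(7,6): flips 2 -> legal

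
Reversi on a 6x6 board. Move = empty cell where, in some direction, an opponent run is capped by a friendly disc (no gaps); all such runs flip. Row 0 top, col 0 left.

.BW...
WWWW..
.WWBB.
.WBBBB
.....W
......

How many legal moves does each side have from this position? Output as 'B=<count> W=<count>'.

-- B to move --
(0,0): flips 2 -> legal
(0,3): flips 2 -> legal
(0,4): no bracket -> illegal
(1,4): no bracket -> illegal
(2,0): flips 2 -> legal
(3,0): flips 1 -> legal
(4,0): no bracket -> illegal
(4,1): flips 3 -> legal
(4,2): no bracket -> illegal
(4,4): no bracket -> illegal
(5,4): no bracket -> illegal
(5,5): flips 1 -> legal
B mobility = 6
-- W to move --
(0,0): flips 1 -> legal
(1,4): no bracket -> illegal
(1,5): no bracket -> illegal
(2,5): flips 3 -> legal
(4,1): no bracket -> illegal
(4,2): flips 1 -> legal
(4,3): flips 3 -> legal
(4,4): flips 1 -> legal
W mobility = 5

Answer: B=6 W=5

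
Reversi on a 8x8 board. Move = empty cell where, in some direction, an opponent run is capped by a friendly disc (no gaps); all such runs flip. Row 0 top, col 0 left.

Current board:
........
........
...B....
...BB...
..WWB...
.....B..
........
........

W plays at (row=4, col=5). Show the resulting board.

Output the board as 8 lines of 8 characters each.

Place W at (4,5); scan 8 dirs for brackets.
Dir NW: opp run (3,4) (2,3), next='.' -> no flip
Dir N: first cell '.' (not opp) -> no flip
Dir NE: first cell '.' (not opp) -> no flip
Dir W: opp run (4,4) capped by W -> flip
Dir E: first cell '.' (not opp) -> no flip
Dir SW: first cell '.' (not opp) -> no flip
Dir S: opp run (5,5), next='.' -> no flip
Dir SE: first cell '.' (not opp) -> no flip
All flips: (4,4)

Answer: ........
........
...B....
...BB...
..WWWW..
.....B..
........
........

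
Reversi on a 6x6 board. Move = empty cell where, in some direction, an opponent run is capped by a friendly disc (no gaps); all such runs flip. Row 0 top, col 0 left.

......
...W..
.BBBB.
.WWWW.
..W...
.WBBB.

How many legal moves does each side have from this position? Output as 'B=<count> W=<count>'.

Answer: B=10 W=7

Derivation:
-- B to move --
(0,2): flips 1 -> legal
(0,3): flips 1 -> legal
(0,4): flips 1 -> legal
(1,2): no bracket -> illegal
(1,4): no bracket -> illegal
(2,0): flips 2 -> legal
(2,5): no bracket -> illegal
(3,0): no bracket -> illegal
(3,5): no bracket -> illegal
(4,0): flips 1 -> legal
(4,1): flips 2 -> legal
(4,3): flips 2 -> legal
(4,4): flips 2 -> legal
(4,5): flips 1 -> legal
(5,0): flips 1 -> legal
B mobility = 10
-- W to move --
(1,0): flips 1 -> legal
(1,1): flips 2 -> legal
(1,2): flips 2 -> legal
(1,4): flips 2 -> legal
(1,5): flips 1 -> legal
(2,0): no bracket -> illegal
(2,5): no bracket -> illegal
(3,0): no bracket -> illegal
(3,5): flips 1 -> legal
(4,1): no bracket -> illegal
(4,3): no bracket -> illegal
(4,4): no bracket -> illegal
(4,5): no bracket -> illegal
(5,5): flips 3 -> legal
W mobility = 7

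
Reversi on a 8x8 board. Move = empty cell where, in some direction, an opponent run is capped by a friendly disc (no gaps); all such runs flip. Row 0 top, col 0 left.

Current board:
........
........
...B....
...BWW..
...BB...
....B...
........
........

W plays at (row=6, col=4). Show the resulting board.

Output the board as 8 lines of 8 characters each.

Place W at (6,4); scan 8 dirs for brackets.
Dir NW: first cell '.' (not opp) -> no flip
Dir N: opp run (5,4) (4,4) capped by W -> flip
Dir NE: first cell '.' (not opp) -> no flip
Dir W: first cell '.' (not opp) -> no flip
Dir E: first cell '.' (not opp) -> no flip
Dir SW: first cell '.' (not opp) -> no flip
Dir S: first cell '.' (not opp) -> no flip
Dir SE: first cell '.' (not opp) -> no flip
All flips: (4,4) (5,4)

Answer: ........
........
...B....
...BWW..
...BW...
....W...
....W...
........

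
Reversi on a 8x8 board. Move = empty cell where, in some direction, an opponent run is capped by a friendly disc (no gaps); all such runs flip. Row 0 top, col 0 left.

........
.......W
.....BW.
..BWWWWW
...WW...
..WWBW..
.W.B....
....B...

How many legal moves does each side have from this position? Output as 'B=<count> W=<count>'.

Answer: B=9 W=9

Derivation:
-- B to move --
(0,6): no bracket -> illegal
(0,7): no bracket -> illegal
(1,5): no bracket -> illegal
(1,6): no bracket -> illegal
(2,2): no bracket -> illegal
(2,3): flips 3 -> legal
(2,4): flips 2 -> legal
(2,7): flips 1 -> legal
(4,1): flips 1 -> legal
(4,2): no bracket -> illegal
(4,5): flips 1 -> legal
(4,6): no bracket -> illegal
(4,7): flips 1 -> legal
(5,0): no bracket -> illegal
(5,1): flips 2 -> legal
(5,6): flips 1 -> legal
(6,0): no bracket -> illegal
(6,2): no bracket -> illegal
(6,4): no bracket -> illegal
(6,5): no bracket -> illegal
(6,6): no bracket -> illegal
(7,0): flips 4 -> legal
(7,1): no bracket -> illegal
(7,2): no bracket -> illegal
B mobility = 9
-- W to move --
(1,4): flips 1 -> legal
(1,5): flips 1 -> legal
(1,6): flips 1 -> legal
(2,1): flips 1 -> legal
(2,2): no bracket -> illegal
(2,3): no bracket -> illegal
(2,4): flips 1 -> legal
(3,1): flips 1 -> legal
(4,1): no bracket -> illegal
(4,2): no bracket -> illegal
(4,5): no bracket -> illegal
(6,2): no bracket -> illegal
(6,4): flips 1 -> legal
(6,5): flips 1 -> legal
(7,2): no bracket -> illegal
(7,3): flips 1 -> legal
(7,5): no bracket -> illegal
W mobility = 9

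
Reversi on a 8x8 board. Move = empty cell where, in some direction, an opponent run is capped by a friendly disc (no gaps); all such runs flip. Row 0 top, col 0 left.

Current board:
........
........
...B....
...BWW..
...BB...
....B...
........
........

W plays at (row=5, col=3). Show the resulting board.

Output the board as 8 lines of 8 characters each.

Answer: ........
........
...B....
...BWW..
...BW...
...WB...
........
........

Derivation:
Place W at (5,3); scan 8 dirs for brackets.
Dir NW: first cell '.' (not opp) -> no flip
Dir N: opp run (4,3) (3,3) (2,3), next='.' -> no flip
Dir NE: opp run (4,4) capped by W -> flip
Dir W: first cell '.' (not opp) -> no flip
Dir E: opp run (5,4), next='.' -> no flip
Dir SW: first cell '.' (not opp) -> no flip
Dir S: first cell '.' (not opp) -> no flip
Dir SE: first cell '.' (not opp) -> no flip
All flips: (4,4)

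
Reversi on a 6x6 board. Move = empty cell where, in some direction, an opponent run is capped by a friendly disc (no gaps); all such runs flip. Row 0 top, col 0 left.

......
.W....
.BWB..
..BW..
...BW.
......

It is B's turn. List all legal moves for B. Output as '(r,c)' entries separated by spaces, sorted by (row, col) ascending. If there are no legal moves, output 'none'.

(0,0): no bracket -> illegal
(0,1): flips 1 -> legal
(0,2): no bracket -> illegal
(1,0): no bracket -> illegal
(1,2): flips 1 -> legal
(1,3): no bracket -> illegal
(2,0): no bracket -> illegal
(2,4): no bracket -> illegal
(3,1): no bracket -> illegal
(3,4): flips 1 -> legal
(3,5): no bracket -> illegal
(4,2): no bracket -> illegal
(4,5): flips 1 -> legal
(5,3): no bracket -> illegal
(5,4): no bracket -> illegal
(5,5): no bracket -> illegal

Answer: (0,1) (1,2) (3,4) (4,5)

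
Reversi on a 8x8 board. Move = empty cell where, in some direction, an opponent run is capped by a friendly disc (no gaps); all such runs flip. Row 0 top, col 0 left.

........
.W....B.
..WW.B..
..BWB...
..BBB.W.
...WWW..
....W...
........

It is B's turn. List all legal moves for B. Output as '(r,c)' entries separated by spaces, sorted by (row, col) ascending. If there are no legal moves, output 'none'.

(0,0): flips 3 -> legal
(0,1): no bracket -> illegal
(0,2): no bracket -> illegal
(1,0): no bracket -> illegal
(1,2): flips 2 -> legal
(1,3): flips 2 -> legal
(1,4): flips 1 -> legal
(2,0): no bracket -> illegal
(2,1): no bracket -> illegal
(2,4): flips 1 -> legal
(3,1): no bracket -> illegal
(3,5): no bracket -> illegal
(3,6): no bracket -> illegal
(3,7): no bracket -> illegal
(4,5): no bracket -> illegal
(4,7): no bracket -> illegal
(5,2): no bracket -> illegal
(5,6): no bracket -> illegal
(5,7): no bracket -> illegal
(6,2): flips 1 -> legal
(6,3): flips 1 -> legal
(6,5): flips 1 -> legal
(6,6): flips 1 -> legal
(7,3): no bracket -> illegal
(7,4): flips 2 -> legal
(7,5): flips 2 -> legal

Answer: (0,0) (1,2) (1,3) (1,4) (2,4) (6,2) (6,3) (6,5) (6,6) (7,4) (7,5)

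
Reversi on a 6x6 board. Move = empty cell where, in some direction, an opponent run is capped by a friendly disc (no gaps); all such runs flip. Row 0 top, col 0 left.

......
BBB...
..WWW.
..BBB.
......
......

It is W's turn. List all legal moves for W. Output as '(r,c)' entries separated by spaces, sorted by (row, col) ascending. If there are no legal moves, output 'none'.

(0,0): flips 1 -> legal
(0,1): flips 1 -> legal
(0,2): flips 1 -> legal
(0,3): no bracket -> illegal
(1,3): no bracket -> illegal
(2,0): no bracket -> illegal
(2,1): no bracket -> illegal
(2,5): no bracket -> illegal
(3,1): no bracket -> illegal
(3,5): no bracket -> illegal
(4,1): flips 1 -> legal
(4,2): flips 2 -> legal
(4,3): flips 1 -> legal
(4,4): flips 2 -> legal
(4,5): flips 1 -> legal

Answer: (0,0) (0,1) (0,2) (4,1) (4,2) (4,3) (4,4) (4,5)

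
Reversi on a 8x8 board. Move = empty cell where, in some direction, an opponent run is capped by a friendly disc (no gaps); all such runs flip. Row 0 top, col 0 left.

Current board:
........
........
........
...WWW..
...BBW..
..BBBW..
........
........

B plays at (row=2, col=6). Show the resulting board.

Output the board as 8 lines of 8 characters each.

Place B at (2,6); scan 8 dirs for brackets.
Dir NW: first cell '.' (not opp) -> no flip
Dir N: first cell '.' (not opp) -> no flip
Dir NE: first cell '.' (not opp) -> no flip
Dir W: first cell '.' (not opp) -> no flip
Dir E: first cell '.' (not opp) -> no flip
Dir SW: opp run (3,5) capped by B -> flip
Dir S: first cell '.' (not opp) -> no flip
Dir SE: first cell '.' (not opp) -> no flip
All flips: (3,5)

Answer: ........
........
......B.
...WWB..
...BBW..
..BBBW..
........
........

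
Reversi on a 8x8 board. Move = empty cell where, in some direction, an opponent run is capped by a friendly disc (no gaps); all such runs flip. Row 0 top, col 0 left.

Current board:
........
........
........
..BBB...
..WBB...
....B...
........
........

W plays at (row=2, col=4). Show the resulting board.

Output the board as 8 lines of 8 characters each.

Answer: ........
........
....W...
..BWB...
..WBB...
....B...
........
........

Derivation:
Place W at (2,4); scan 8 dirs for brackets.
Dir NW: first cell '.' (not opp) -> no flip
Dir N: first cell '.' (not opp) -> no flip
Dir NE: first cell '.' (not opp) -> no flip
Dir W: first cell '.' (not opp) -> no flip
Dir E: first cell '.' (not opp) -> no flip
Dir SW: opp run (3,3) capped by W -> flip
Dir S: opp run (3,4) (4,4) (5,4), next='.' -> no flip
Dir SE: first cell '.' (not opp) -> no flip
All flips: (3,3)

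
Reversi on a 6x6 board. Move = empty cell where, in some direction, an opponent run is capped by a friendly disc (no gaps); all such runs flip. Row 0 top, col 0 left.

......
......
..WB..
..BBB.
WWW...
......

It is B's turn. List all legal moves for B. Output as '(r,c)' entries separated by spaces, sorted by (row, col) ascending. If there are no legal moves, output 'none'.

(1,1): flips 1 -> legal
(1,2): flips 1 -> legal
(1,3): no bracket -> illegal
(2,1): flips 1 -> legal
(3,0): no bracket -> illegal
(3,1): no bracket -> illegal
(4,3): no bracket -> illegal
(5,0): flips 1 -> legal
(5,1): flips 1 -> legal
(5,2): flips 1 -> legal
(5,3): no bracket -> illegal

Answer: (1,1) (1,2) (2,1) (5,0) (5,1) (5,2)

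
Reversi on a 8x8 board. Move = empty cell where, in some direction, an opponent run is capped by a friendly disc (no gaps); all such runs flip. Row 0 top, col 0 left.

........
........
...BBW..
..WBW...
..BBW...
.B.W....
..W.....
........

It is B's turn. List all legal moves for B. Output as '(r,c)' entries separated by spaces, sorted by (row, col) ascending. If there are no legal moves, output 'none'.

Answer: (1,6) (2,1) (2,2) (2,6) (3,1) (3,5) (4,1) (4,5) (5,4) (5,5) (6,3) (6,4) (7,3)

Derivation:
(1,4): no bracket -> illegal
(1,5): no bracket -> illegal
(1,6): flips 2 -> legal
(2,1): flips 1 -> legal
(2,2): flips 1 -> legal
(2,6): flips 1 -> legal
(3,1): flips 1 -> legal
(3,5): flips 1 -> legal
(3,6): no bracket -> illegal
(4,1): flips 1 -> legal
(4,5): flips 2 -> legal
(5,2): no bracket -> illegal
(5,4): flips 2 -> legal
(5,5): flips 1 -> legal
(6,1): no bracket -> illegal
(6,3): flips 1 -> legal
(6,4): flips 1 -> legal
(7,1): no bracket -> illegal
(7,2): no bracket -> illegal
(7,3): flips 1 -> legal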